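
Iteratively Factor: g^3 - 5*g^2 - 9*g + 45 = (g - 3)*(g^2 - 2*g - 15) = (g - 3)*(g + 3)*(g - 5)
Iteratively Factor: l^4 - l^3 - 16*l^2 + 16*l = (l + 4)*(l^3 - 5*l^2 + 4*l) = l*(l + 4)*(l^2 - 5*l + 4) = l*(l - 4)*(l + 4)*(l - 1)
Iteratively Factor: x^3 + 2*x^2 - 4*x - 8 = (x + 2)*(x^2 - 4) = (x - 2)*(x + 2)*(x + 2)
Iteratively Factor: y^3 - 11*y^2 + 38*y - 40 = (y - 2)*(y^2 - 9*y + 20) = (y - 4)*(y - 2)*(y - 5)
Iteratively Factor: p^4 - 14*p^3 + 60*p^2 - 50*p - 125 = (p - 5)*(p^3 - 9*p^2 + 15*p + 25) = (p - 5)^2*(p^2 - 4*p - 5) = (p - 5)^2*(p + 1)*(p - 5)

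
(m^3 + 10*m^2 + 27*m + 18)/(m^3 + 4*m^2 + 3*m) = (m + 6)/m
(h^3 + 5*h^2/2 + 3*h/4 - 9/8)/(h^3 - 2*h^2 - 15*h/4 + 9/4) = (h + 3/2)/(h - 3)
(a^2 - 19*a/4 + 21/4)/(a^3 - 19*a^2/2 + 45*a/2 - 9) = (4*a - 7)/(2*(2*a^2 - 13*a + 6))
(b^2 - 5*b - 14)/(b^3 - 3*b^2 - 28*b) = (b + 2)/(b*(b + 4))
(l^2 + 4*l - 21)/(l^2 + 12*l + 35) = (l - 3)/(l + 5)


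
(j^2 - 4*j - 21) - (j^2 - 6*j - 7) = 2*j - 14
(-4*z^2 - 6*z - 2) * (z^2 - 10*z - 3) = -4*z^4 + 34*z^3 + 70*z^2 + 38*z + 6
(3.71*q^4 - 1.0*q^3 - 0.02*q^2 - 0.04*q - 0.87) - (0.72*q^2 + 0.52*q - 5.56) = 3.71*q^4 - 1.0*q^3 - 0.74*q^2 - 0.56*q + 4.69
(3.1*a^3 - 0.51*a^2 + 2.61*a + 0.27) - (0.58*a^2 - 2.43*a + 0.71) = 3.1*a^3 - 1.09*a^2 + 5.04*a - 0.44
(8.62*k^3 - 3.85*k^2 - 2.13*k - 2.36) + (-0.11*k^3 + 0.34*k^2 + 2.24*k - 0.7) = 8.51*k^3 - 3.51*k^2 + 0.11*k - 3.06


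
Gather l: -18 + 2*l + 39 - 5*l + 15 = 36 - 3*l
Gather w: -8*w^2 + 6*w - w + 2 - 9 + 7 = -8*w^2 + 5*w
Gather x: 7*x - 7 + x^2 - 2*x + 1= x^2 + 5*x - 6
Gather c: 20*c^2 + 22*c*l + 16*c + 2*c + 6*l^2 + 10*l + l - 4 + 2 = 20*c^2 + c*(22*l + 18) + 6*l^2 + 11*l - 2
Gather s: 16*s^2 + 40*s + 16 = 16*s^2 + 40*s + 16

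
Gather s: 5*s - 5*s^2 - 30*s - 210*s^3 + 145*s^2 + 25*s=-210*s^3 + 140*s^2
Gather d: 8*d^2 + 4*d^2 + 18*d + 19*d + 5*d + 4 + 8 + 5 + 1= 12*d^2 + 42*d + 18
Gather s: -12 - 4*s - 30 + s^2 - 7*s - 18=s^2 - 11*s - 60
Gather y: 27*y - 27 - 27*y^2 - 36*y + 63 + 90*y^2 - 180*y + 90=63*y^2 - 189*y + 126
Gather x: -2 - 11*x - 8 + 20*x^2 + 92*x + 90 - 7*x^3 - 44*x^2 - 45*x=-7*x^3 - 24*x^2 + 36*x + 80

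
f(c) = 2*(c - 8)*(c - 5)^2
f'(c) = 2*(c - 8)*(2*c - 10) + 2*(c - 5)^2 = 6*(c - 7)*(c - 5)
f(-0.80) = -592.06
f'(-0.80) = 271.44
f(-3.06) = -1436.99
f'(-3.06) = 486.50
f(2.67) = -57.87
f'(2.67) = 60.53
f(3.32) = -26.42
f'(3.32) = 37.09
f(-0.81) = -594.78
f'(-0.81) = 272.26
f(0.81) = -252.46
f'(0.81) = 155.62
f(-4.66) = -2362.75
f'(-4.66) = 675.81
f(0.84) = -247.82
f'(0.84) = 153.75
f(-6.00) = -3388.00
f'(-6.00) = 858.00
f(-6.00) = -3388.00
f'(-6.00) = 858.00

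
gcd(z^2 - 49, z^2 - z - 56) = z + 7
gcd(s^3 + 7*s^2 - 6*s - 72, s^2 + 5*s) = 1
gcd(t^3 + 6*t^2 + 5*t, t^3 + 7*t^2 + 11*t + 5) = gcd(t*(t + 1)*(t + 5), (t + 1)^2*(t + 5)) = t^2 + 6*t + 5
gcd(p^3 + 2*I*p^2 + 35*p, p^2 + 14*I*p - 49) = p + 7*I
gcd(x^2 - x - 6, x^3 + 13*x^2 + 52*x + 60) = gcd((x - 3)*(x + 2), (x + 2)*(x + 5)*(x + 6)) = x + 2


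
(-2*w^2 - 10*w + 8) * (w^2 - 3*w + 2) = -2*w^4 - 4*w^3 + 34*w^2 - 44*w + 16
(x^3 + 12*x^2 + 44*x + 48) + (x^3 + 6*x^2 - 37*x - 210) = 2*x^3 + 18*x^2 + 7*x - 162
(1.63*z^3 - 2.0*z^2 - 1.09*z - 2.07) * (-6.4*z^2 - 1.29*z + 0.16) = -10.432*z^5 + 10.6973*z^4 + 9.8168*z^3 + 14.3341*z^2 + 2.4959*z - 0.3312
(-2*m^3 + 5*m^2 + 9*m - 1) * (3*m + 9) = -6*m^4 - 3*m^3 + 72*m^2 + 78*m - 9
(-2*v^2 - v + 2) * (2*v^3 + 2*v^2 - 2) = -4*v^5 - 6*v^4 + 2*v^3 + 8*v^2 + 2*v - 4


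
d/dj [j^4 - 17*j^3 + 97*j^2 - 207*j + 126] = 4*j^3 - 51*j^2 + 194*j - 207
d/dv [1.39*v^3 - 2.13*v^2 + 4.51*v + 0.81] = 4.17*v^2 - 4.26*v + 4.51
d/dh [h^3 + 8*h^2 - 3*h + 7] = 3*h^2 + 16*h - 3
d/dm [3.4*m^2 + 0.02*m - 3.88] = 6.8*m + 0.02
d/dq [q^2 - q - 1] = 2*q - 1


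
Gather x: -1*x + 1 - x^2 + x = 1 - x^2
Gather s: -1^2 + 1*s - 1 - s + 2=0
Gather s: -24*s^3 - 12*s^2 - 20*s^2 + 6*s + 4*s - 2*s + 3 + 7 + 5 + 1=-24*s^3 - 32*s^2 + 8*s + 16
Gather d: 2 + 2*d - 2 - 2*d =0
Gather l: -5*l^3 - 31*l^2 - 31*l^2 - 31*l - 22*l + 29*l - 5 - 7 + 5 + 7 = -5*l^3 - 62*l^2 - 24*l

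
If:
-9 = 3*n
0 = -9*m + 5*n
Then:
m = -5/3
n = -3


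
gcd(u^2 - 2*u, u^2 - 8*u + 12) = u - 2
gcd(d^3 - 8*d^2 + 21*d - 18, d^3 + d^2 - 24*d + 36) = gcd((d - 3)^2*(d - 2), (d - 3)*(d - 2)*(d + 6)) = d^2 - 5*d + 6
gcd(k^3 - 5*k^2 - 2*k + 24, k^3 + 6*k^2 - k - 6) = 1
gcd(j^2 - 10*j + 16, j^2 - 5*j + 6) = j - 2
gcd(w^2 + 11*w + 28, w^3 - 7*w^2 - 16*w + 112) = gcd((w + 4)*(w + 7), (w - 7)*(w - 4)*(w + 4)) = w + 4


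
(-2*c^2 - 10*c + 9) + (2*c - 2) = -2*c^2 - 8*c + 7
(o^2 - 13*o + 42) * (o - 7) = o^3 - 20*o^2 + 133*o - 294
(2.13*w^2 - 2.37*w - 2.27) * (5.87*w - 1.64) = 12.5031*w^3 - 17.4051*w^2 - 9.4381*w + 3.7228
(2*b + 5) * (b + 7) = 2*b^2 + 19*b + 35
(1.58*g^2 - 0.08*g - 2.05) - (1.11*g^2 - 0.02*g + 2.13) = 0.47*g^2 - 0.06*g - 4.18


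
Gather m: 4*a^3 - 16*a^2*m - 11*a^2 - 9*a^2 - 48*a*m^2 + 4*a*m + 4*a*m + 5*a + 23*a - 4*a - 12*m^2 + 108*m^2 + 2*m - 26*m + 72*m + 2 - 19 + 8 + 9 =4*a^3 - 20*a^2 + 24*a + m^2*(96 - 48*a) + m*(-16*a^2 + 8*a + 48)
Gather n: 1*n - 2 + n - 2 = 2*n - 4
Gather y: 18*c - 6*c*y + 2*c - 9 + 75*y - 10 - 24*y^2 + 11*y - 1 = 20*c - 24*y^2 + y*(86 - 6*c) - 20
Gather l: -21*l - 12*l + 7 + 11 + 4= 22 - 33*l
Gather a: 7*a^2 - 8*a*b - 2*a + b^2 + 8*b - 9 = 7*a^2 + a*(-8*b - 2) + b^2 + 8*b - 9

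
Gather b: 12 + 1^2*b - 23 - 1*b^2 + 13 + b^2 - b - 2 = 0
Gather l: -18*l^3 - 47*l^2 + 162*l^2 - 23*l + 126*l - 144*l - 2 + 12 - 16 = -18*l^3 + 115*l^2 - 41*l - 6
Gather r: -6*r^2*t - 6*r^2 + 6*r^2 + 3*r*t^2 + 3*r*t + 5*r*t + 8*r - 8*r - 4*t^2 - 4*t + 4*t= -6*r^2*t + r*(3*t^2 + 8*t) - 4*t^2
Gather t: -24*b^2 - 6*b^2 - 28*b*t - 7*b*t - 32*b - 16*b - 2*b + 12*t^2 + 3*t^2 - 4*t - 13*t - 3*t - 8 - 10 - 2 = -30*b^2 - 50*b + 15*t^2 + t*(-35*b - 20) - 20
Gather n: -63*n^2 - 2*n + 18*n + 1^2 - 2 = -63*n^2 + 16*n - 1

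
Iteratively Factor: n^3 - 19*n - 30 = (n + 3)*(n^2 - 3*n - 10) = (n + 2)*(n + 3)*(n - 5)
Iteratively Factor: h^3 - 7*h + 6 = (h - 1)*(h^2 + h - 6) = (h - 2)*(h - 1)*(h + 3)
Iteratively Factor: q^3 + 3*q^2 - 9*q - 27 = (q - 3)*(q^2 + 6*q + 9) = (q - 3)*(q + 3)*(q + 3)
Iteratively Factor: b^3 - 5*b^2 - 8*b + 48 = (b - 4)*(b^2 - b - 12) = (b - 4)*(b + 3)*(b - 4)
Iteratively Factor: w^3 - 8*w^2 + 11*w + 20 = (w - 5)*(w^2 - 3*w - 4) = (w - 5)*(w + 1)*(w - 4)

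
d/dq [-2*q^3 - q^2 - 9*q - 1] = -6*q^2 - 2*q - 9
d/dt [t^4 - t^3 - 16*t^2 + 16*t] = 4*t^3 - 3*t^2 - 32*t + 16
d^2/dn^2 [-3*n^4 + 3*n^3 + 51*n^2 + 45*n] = -36*n^2 + 18*n + 102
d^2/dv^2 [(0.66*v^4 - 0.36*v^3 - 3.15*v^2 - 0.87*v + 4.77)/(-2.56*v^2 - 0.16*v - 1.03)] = (-8.65075199999999*v^6 - 1.62201600000001*v^5 - 10.543104*v^4 + 5.20243199999999*v^3 - 245.445912*v^2 - 23.195304*v + 31.307766)/(16.777216*v^6 + 3.145728*v^5 + 20.447232*v^4 + 2.535424*v^3 + 8.226816*v^2 + 0.509232*v + 1.092727)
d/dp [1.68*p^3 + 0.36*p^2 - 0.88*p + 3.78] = 5.04*p^2 + 0.72*p - 0.88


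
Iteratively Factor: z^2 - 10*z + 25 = (z - 5)*(z - 5)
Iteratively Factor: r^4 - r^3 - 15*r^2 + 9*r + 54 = (r + 2)*(r^3 - 3*r^2 - 9*r + 27) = (r - 3)*(r + 2)*(r^2 - 9) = (r - 3)*(r + 2)*(r + 3)*(r - 3)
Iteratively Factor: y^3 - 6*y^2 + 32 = (y + 2)*(y^2 - 8*y + 16) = (y - 4)*(y + 2)*(y - 4)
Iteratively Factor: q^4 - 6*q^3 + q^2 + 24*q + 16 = (q + 1)*(q^3 - 7*q^2 + 8*q + 16) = (q - 4)*(q + 1)*(q^2 - 3*q - 4) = (q - 4)*(q + 1)^2*(q - 4)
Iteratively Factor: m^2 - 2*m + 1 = (m - 1)*(m - 1)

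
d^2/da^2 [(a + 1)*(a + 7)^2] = 6*a + 30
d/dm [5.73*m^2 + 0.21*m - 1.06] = 11.46*m + 0.21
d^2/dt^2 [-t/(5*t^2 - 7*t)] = -50/(125*t^3 - 525*t^2 + 735*t - 343)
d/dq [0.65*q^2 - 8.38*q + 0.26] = 1.3*q - 8.38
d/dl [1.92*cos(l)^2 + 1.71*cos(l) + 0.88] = -(3.84*cos(l) + 1.71)*sin(l)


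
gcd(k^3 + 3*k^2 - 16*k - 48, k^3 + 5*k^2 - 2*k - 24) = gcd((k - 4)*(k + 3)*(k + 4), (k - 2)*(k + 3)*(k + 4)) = k^2 + 7*k + 12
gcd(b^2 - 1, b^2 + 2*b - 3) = b - 1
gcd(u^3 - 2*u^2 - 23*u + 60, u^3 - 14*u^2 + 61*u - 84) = u^2 - 7*u + 12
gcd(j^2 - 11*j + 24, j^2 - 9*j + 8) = j - 8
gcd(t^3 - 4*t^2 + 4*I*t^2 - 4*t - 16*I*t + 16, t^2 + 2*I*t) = t + 2*I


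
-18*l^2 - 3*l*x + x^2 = (-6*l + x)*(3*l + x)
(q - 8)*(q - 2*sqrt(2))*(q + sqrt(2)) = q^3 - 8*q^2 - sqrt(2)*q^2 - 4*q + 8*sqrt(2)*q + 32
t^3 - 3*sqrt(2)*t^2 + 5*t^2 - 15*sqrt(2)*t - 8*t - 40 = (t + 5)*(t - 4*sqrt(2))*(t + sqrt(2))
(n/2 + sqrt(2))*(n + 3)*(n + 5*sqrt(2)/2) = n^3/2 + 3*n^2/2 + 9*sqrt(2)*n^2/4 + 5*n + 27*sqrt(2)*n/4 + 15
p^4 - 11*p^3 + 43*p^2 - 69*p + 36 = (p - 4)*(p - 3)^2*(p - 1)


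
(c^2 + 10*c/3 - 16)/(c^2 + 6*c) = (c - 8/3)/c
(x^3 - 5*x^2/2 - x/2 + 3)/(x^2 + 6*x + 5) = (x^2 - 7*x/2 + 3)/(x + 5)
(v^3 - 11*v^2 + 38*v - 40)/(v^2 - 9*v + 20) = v - 2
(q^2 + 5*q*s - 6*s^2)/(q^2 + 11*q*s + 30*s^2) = (q - s)/(q + 5*s)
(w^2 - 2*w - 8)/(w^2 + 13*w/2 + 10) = 2*(w^2 - 2*w - 8)/(2*w^2 + 13*w + 20)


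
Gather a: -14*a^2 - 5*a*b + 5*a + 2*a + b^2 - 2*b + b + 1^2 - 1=-14*a^2 + a*(7 - 5*b) + b^2 - b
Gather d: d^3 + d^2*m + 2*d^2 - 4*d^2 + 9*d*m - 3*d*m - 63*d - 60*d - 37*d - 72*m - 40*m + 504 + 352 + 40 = d^3 + d^2*(m - 2) + d*(6*m - 160) - 112*m + 896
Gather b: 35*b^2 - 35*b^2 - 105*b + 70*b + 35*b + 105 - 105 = 0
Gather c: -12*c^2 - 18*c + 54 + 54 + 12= -12*c^2 - 18*c + 120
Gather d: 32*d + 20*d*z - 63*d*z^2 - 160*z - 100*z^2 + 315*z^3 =d*(-63*z^2 + 20*z + 32) + 315*z^3 - 100*z^2 - 160*z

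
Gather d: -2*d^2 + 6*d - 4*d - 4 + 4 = -2*d^2 + 2*d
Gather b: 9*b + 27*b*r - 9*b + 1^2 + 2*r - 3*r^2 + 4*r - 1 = 27*b*r - 3*r^2 + 6*r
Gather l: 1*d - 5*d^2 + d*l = -5*d^2 + d*l + d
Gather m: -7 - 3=-10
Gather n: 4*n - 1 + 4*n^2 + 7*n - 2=4*n^2 + 11*n - 3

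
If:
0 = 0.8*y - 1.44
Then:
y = 1.80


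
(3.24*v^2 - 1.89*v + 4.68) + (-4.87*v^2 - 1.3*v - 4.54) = -1.63*v^2 - 3.19*v + 0.14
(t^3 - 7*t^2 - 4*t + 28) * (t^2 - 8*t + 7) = t^5 - 15*t^4 + 59*t^3 + 11*t^2 - 252*t + 196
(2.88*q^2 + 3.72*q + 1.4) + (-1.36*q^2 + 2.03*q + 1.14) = 1.52*q^2 + 5.75*q + 2.54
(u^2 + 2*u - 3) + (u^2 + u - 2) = 2*u^2 + 3*u - 5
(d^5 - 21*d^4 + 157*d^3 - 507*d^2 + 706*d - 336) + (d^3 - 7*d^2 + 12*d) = d^5 - 21*d^4 + 158*d^3 - 514*d^2 + 718*d - 336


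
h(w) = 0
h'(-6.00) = 0.00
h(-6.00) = 0.00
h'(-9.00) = 0.00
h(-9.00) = 0.00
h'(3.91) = 0.00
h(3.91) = 0.00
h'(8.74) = 0.00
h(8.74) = 0.00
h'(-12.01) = 0.00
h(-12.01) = 0.00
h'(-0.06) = 0.00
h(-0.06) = 0.00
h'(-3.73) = 0.00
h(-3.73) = 0.00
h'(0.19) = 0.00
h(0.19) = 0.00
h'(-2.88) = 0.00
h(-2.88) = 0.00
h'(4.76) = 0.00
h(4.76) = 0.00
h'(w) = 0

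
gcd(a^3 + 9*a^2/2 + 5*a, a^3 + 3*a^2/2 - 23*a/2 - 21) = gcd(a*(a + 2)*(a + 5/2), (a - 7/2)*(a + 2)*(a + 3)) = a + 2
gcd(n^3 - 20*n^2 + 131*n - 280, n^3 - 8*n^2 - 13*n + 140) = n^2 - 12*n + 35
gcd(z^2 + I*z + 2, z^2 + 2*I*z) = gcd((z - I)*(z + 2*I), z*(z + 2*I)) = z + 2*I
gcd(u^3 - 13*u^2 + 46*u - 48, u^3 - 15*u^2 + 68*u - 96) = u^2 - 11*u + 24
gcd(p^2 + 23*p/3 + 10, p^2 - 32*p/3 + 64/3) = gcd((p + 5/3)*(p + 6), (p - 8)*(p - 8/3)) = 1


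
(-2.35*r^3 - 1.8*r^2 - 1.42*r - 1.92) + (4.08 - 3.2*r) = -2.35*r^3 - 1.8*r^2 - 4.62*r + 2.16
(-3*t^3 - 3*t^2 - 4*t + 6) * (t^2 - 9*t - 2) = -3*t^5 + 24*t^4 + 29*t^3 + 48*t^2 - 46*t - 12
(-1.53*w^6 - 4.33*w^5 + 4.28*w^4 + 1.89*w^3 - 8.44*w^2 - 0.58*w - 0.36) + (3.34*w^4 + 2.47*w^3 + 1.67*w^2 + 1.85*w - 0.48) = -1.53*w^6 - 4.33*w^5 + 7.62*w^4 + 4.36*w^3 - 6.77*w^2 + 1.27*w - 0.84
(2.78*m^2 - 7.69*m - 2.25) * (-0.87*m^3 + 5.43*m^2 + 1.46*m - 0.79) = -2.4186*m^5 + 21.7857*m^4 - 35.7404*m^3 - 25.6411*m^2 + 2.7901*m + 1.7775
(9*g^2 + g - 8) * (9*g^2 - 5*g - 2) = 81*g^4 - 36*g^3 - 95*g^2 + 38*g + 16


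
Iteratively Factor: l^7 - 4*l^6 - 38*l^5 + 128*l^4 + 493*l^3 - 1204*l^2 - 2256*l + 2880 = (l - 4)*(l^6 - 38*l^4 - 24*l^3 + 397*l^2 + 384*l - 720) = (l - 4)*(l + 4)*(l^5 - 4*l^4 - 22*l^3 + 64*l^2 + 141*l - 180) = (l - 4)^2*(l + 4)*(l^4 - 22*l^2 - 24*l + 45) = (l - 4)^2*(l - 1)*(l + 4)*(l^3 + l^2 - 21*l - 45) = (l - 5)*(l - 4)^2*(l - 1)*(l + 4)*(l^2 + 6*l + 9) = (l - 5)*(l - 4)^2*(l - 1)*(l + 3)*(l + 4)*(l + 3)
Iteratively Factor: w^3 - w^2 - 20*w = (w + 4)*(w^2 - 5*w) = w*(w + 4)*(w - 5)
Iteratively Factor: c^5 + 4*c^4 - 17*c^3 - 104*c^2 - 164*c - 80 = (c - 5)*(c^4 + 9*c^3 + 28*c^2 + 36*c + 16) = (c - 5)*(c + 1)*(c^3 + 8*c^2 + 20*c + 16) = (c - 5)*(c + 1)*(c + 2)*(c^2 + 6*c + 8) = (c - 5)*(c + 1)*(c + 2)*(c + 4)*(c + 2)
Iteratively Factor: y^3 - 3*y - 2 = (y - 2)*(y^2 + 2*y + 1) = (y - 2)*(y + 1)*(y + 1)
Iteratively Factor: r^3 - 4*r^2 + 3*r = (r - 1)*(r^2 - 3*r) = r*(r - 1)*(r - 3)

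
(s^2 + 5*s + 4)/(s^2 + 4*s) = (s + 1)/s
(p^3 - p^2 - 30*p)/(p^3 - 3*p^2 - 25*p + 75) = p*(p - 6)/(p^2 - 8*p + 15)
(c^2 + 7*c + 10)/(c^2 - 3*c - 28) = (c^2 + 7*c + 10)/(c^2 - 3*c - 28)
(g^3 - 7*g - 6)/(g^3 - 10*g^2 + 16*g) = (g^3 - 7*g - 6)/(g*(g^2 - 10*g + 16))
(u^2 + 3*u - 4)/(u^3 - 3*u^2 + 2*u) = (u + 4)/(u*(u - 2))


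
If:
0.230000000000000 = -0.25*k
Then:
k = -0.92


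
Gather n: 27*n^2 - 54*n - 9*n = 27*n^2 - 63*n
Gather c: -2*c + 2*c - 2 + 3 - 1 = 0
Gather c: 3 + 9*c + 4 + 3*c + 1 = 12*c + 8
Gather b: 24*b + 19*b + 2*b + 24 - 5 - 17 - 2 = 45*b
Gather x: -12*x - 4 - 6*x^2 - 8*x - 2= -6*x^2 - 20*x - 6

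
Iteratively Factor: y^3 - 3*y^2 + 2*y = (y)*(y^2 - 3*y + 2) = y*(y - 2)*(y - 1)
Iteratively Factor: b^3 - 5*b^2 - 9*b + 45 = (b - 5)*(b^2 - 9) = (b - 5)*(b + 3)*(b - 3)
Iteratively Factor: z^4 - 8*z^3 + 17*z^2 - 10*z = (z - 5)*(z^3 - 3*z^2 + 2*z) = (z - 5)*(z - 2)*(z^2 - z) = z*(z - 5)*(z - 2)*(z - 1)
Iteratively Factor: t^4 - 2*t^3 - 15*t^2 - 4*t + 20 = (t - 5)*(t^3 + 3*t^2 - 4) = (t - 5)*(t - 1)*(t^2 + 4*t + 4) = (t - 5)*(t - 1)*(t + 2)*(t + 2)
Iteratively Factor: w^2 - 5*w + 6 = (w - 3)*(w - 2)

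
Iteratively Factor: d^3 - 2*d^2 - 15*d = (d - 5)*(d^2 + 3*d) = (d - 5)*(d + 3)*(d)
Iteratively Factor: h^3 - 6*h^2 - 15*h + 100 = (h + 4)*(h^2 - 10*h + 25) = (h - 5)*(h + 4)*(h - 5)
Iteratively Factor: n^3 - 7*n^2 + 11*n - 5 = (n - 5)*(n^2 - 2*n + 1) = (n - 5)*(n - 1)*(n - 1)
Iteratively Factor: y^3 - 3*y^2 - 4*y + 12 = (y + 2)*(y^2 - 5*y + 6) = (y - 3)*(y + 2)*(y - 2)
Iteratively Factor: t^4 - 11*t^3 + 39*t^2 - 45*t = (t - 3)*(t^3 - 8*t^2 + 15*t) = (t - 3)^2*(t^2 - 5*t) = t*(t - 3)^2*(t - 5)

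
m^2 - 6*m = m*(m - 6)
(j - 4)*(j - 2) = j^2 - 6*j + 8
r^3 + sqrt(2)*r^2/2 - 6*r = r*(r - 3*sqrt(2)/2)*(r + 2*sqrt(2))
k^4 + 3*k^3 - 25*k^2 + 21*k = k*(k - 3)*(k - 1)*(k + 7)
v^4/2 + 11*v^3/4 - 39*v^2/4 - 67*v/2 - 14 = (v/2 + 1)*(v - 4)*(v + 1/2)*(v + 7)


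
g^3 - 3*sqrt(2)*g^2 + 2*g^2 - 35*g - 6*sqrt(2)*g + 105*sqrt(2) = (g - 5)*(g + 7)*(g - 3*sqrt(2))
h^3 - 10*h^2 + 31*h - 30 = (h - 5)*(h - 3)*(h - 2)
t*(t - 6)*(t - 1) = t^3 - 7*t^2 + 6*t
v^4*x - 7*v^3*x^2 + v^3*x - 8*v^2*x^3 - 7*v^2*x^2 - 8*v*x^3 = v*(v - 8*x)*(v + x)*(v*x + x)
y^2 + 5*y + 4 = (y + 1)*(y + 4)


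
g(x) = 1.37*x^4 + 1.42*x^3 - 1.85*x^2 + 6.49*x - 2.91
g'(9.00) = 4313.17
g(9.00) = 9929.40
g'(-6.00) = -1001.63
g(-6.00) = 1360.35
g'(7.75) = 2784.54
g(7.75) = 5539.54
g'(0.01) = 6.45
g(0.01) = -2.85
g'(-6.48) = -1281.75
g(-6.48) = 1906.55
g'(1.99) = 59.18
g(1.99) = 35.35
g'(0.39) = 6.02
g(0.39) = -0.54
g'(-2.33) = -31.08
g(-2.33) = -5.66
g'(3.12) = 202.85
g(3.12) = 172.28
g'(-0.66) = 9.21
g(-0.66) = -8.15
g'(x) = 5.48*x^3 + 4.26*x^2 - 3.7*x + 6.49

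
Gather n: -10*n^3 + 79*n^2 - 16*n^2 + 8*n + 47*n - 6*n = -10*n^3 + 63*n^2 + 49*n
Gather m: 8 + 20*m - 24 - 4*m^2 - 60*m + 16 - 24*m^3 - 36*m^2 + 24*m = -24*m^3 - 40*m^2 - 16*m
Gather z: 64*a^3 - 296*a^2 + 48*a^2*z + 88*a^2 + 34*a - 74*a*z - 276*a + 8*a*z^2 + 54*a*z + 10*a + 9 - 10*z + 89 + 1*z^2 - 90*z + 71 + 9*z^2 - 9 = 64*a^3 - 208*a^2 - 232*a + z^2*(8*a + 10) + z*(48*a^2 - 20*a - 100) + 160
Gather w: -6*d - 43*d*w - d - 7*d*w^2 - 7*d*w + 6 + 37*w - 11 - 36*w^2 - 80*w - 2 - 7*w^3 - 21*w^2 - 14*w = -7*d - 7*w^3 + w^2*(-7*d - 57) + w*(-50*d - 57) - 7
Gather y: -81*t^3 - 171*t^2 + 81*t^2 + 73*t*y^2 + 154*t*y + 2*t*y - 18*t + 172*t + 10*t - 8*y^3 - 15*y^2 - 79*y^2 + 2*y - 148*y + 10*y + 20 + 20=-81*t^3 - 90*t^2 + 164*t - 8*y^3 + y^2*(73*t - 94) + y*(156*t - 136) + 40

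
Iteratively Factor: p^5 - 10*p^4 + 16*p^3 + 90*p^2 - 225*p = (p)*(p^4 - 10*p^3 + 16*p^2 + 90*p - 225) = p*(p - 5)*(p^3 - 5*p^2 - 9*p + 45) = p*(p - 5)*(p + 3)*(p^2 - 8*p + 15) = p*(p - 5)^2*(p + 3)*(p - 3)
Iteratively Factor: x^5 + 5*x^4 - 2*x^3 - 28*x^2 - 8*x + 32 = (x + 2)*(x^4 + 3*x^3 - 8*x^2 - 12*x + 16) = (x - 2)*(x + 2)*(x^3 + 5*x^2 + 2*x - 8) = (x - 2)*(x - 1)*(x + 2)*(x^2 + 6*x + 8) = (x - 2)*(x - 1)*(x + 2)^2*(x + 4)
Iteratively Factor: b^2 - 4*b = (b - 4)*(b)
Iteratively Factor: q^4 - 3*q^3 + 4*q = (q - 2)*(q^3 - q^2 - 2*q) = (q - 2)^2*(q^2 + q) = q*(q - 2)^2*(q + 1)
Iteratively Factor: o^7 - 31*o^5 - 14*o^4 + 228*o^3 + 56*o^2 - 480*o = (o + 3)*(o^6 - 3*o^5 - 22*o^4 + 52*o^3 + 72*o^2 - 160*o) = (o - 2)*(o + 3)*(o^5 - o^4 - 24*o^3 + 4*o^2 + 80*o) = (o - 2)*(o + 2)*(o + 3)*(o^4 - 3*o^3 - 18*o^2 + 40*o) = (o - 2)*(o + 2)*(o + 3)*(o + 4)*(o^3 - 7*o^2 + 10*o) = (o - 5)*(o - 2)*(o + 2)*(o + 3)*(o + 4)*(o^2 - 2*o) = o*(o - 5)*(o - 2)*(o + 2)*(o + 3)*(o + 4)*(o - 2)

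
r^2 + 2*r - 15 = (r - 3)*(r + 5)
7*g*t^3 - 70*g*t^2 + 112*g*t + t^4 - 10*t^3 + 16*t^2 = t*(7*g + t)*(t - 8)*(t - 2)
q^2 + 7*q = q*(q + 7)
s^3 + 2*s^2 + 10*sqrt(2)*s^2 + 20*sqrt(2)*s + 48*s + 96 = (s + 2)*(s + 4*sqrt(2))*(s + 6*sqrt(2))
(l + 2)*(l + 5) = l^2 + 7*l + 10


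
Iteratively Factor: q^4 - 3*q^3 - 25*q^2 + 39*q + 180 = (q - 4)*(q^3 + q^2 - 21*q - 45) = (q - 4)*(q + 3)*(q^2 - 2*q - 15) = (q - 5)*(q - 4)*(q + 3)*(q + 3)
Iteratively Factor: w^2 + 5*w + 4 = (w + 4)*(w + 1)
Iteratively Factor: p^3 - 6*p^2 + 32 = (p + 2)*(p^2 - 8*p + 16) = (p - 4)*(p + 2)*(p - 4)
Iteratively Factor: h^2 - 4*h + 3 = (h - 3)*(h - 1)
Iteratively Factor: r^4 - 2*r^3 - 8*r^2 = (r - 4)*(r^3 + 2*r^2) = r*(r - 4)*(r^2 + 2*r) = r^2*(r - 4)*(r + 2)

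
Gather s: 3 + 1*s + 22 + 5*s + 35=6*s + 60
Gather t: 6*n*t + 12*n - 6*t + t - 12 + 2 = 12*n + t*(6*n - 5) - 10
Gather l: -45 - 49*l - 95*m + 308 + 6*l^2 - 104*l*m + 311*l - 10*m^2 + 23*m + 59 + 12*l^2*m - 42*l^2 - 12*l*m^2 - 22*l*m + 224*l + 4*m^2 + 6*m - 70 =l^2*(12*m - 36) + l*(-12*m^2 - 126*m + 486) - 6*m^2 - 66*m + 252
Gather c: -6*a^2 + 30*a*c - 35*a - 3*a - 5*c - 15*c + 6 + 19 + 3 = -6*a^2 - 38*a + c*(30*a - 20) + 28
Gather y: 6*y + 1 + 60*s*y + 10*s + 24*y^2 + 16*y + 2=10*s + 24*y^2 + y*(60*s + 22) + 3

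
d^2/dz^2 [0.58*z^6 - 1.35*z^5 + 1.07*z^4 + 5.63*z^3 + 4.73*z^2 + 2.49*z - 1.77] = 17.4*z^4 - 27.0*z^3 + 12.84*z^2 + 33.78*z + 9.46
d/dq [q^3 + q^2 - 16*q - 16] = 3*q^2 + 2*q - 16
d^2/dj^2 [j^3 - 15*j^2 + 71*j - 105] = 6*j - 30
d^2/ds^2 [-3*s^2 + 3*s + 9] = -6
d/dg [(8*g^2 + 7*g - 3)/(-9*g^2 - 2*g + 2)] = (47*g^2 - 22*g + 8)/(81*g^4 + 36*g^3 - 32*g^2 - 8*g + 4)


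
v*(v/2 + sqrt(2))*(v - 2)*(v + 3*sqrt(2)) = v^4/2 - v^3 + 5*sqrt(2)*v^3/2 - 5*sqrt(2)*v^2 + 6*v^2 - 12*v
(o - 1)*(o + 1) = o^2 - 1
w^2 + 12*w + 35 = (w + 5)*(w + 7)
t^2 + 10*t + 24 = (t + 4)*(t + 6)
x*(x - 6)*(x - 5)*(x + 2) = x^4 - 9*x^3 + 8*x^2 + 60*x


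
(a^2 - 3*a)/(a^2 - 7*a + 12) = a/(a - 4)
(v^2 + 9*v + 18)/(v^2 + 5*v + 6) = (v + 6)/(v + 2)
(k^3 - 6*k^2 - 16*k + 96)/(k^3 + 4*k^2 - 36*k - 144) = (k - 4)/(k + 6)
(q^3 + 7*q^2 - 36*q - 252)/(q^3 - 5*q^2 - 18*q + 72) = (q^2 + 13*q + 42)/(q^2 + q - 12)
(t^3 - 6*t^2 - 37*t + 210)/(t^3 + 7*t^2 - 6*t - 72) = (t^2 - 12*t + 35)/(t^2 + t - 12)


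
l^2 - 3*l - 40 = (l - 8)*(l + 5)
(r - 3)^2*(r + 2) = r^3 - 4*r^2 - 3*r + 18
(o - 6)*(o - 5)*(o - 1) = o^3 - 12*o^2 + 41*o - 30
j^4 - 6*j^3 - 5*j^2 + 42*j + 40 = (j - 5)*(j - 4)*(j + 1)*(j + 2)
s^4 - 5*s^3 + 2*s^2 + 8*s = s*(s - 4)*(s - 2)*(s + 1)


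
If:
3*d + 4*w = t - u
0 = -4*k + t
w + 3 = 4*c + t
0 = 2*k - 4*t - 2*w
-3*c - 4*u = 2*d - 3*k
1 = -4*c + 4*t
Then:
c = 37/108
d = 2111/1080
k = 4/27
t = 16/27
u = -1213/1080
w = -28/27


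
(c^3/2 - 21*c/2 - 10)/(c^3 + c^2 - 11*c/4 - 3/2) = 2*(c^3 - 21*c - 20)/(4*c^3 + 4*c^2 - 11*c - 6)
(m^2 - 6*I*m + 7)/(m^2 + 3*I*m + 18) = (m^2 - 6*I*m + 7)/(m^2 + 3*I*m + 18)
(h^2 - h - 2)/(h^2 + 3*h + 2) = (h - 2)/(h + 2)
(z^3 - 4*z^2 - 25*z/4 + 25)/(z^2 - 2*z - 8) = (z^2 - 25/4)/(z + 2)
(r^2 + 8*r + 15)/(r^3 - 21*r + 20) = (r + 3)/(r^2 - 5*r + 4)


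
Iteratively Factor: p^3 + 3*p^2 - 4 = (p + 2)*(p^2 + p - 2) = (p + 2)^2*(p - 1)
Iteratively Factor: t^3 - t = (t - 1)*(t^2 + t) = t*(t - 1)*(t + 1)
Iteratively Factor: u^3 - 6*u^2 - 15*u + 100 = (u + 4)*(u^2 - 10*u + 25) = (u - 5)*(u + 4)*(u - 5)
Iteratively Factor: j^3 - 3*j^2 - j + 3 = (j - 3)*(j^2 - 1) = (j - 3)*(j + 1)*(j - 1)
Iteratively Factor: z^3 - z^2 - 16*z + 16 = (z - 1)*(z^2 - 16) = (z - 4)*(z - 1)*(z + 4)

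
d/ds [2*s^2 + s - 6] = 4*s + 1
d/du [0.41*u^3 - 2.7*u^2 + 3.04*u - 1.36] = 1.23*u^2 - 5.4*u + 3.04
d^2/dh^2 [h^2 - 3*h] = 2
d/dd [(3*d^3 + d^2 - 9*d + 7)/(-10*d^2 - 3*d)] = (-30*d^4 - 18*d^3 - 93*d^2 + 140*d + 21)/(d^2*(100*d^2 + 60*d + 9))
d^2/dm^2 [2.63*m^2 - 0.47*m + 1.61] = 5.26000000000000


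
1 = 1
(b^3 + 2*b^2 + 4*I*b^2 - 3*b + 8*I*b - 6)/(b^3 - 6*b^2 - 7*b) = (b^3 + b^2*(2 + 4*I) + b*(-3 + 8*I) - 6)/(b*(b^2 - 6*b - 7))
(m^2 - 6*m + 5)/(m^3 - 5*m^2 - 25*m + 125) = (m - 1)/(m^2 - 25)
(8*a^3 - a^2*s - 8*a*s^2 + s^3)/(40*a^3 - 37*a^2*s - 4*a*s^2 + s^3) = (a + s)/(5*a + s)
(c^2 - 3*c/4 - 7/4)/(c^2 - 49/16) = 4*(c + 1)/(4*c + 7)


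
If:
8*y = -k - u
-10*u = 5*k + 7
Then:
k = 7/5 - 16*y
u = 8*y - 7/5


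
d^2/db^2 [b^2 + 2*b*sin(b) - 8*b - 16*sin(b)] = -2*b*sin(b) + 16*sin(b) + 4*cos(b) + 2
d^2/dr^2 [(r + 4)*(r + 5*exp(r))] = 5*r*exp(r) + 30*exp(r) + 2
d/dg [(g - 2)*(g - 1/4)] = 2*g - 9/4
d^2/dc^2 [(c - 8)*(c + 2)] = 2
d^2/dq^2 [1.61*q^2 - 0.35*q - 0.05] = 3.22000000000000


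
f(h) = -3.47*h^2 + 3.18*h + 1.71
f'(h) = 3.18 - 6.94*h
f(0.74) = 2.16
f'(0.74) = -1.96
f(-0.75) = -2.63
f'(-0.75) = 8.38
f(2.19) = -7.97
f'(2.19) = -12.02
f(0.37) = 2.41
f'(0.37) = 0.61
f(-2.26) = -23.20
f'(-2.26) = 18.86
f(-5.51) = -121.16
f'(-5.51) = 41.42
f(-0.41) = -0.18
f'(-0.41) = 6.03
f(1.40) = -0.64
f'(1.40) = -6.54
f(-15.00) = -826.74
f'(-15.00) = 107.28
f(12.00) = -459.81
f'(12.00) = -80.10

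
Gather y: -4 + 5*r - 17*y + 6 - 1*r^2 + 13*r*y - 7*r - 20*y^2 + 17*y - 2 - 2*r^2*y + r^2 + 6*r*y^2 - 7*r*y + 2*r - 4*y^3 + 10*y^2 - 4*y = -4*y^3 + y^2*(6*r - 10) + y*(-2*r^2 + 6*r - 4)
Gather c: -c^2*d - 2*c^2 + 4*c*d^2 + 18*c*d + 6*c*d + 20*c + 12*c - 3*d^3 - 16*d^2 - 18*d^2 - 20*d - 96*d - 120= c^2*(-d - 2) + c*(4*d^2 + 24*d + 32) - 3*d^3 - 34*d^2 - 116*d - 120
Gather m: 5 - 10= -5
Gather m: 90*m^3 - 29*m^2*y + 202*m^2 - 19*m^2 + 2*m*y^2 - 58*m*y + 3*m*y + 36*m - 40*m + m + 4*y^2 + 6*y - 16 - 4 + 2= 90*m^3 + m^2*(183 - 29*y) + m*(2*y^2 - 55*y - 3) + 4*y^2 + 6*y - 18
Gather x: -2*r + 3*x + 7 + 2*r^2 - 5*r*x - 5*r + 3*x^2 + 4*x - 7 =2*r^2 - 7*r + 3*x^2 + x*(7 - 5*r)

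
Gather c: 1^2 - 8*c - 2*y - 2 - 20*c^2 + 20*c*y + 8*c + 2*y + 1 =-20*c^2 + 20*c*y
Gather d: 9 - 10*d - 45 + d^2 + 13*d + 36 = d^2 + 3*d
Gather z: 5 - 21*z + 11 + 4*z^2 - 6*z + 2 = 4*z^2 - 27*z + 18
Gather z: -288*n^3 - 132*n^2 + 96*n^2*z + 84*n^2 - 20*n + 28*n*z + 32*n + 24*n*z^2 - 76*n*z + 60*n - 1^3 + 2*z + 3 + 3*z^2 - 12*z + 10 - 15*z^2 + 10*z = -288*n^3 - 48*n^2 + 72*n + z^2*(24*n - 12) + z*(96*n^2 - 48*n) + 12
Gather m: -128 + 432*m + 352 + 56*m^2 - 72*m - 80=56*m^2 + 360*m + 144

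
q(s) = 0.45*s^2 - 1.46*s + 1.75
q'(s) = 0.9*s - 1.46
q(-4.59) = 17.93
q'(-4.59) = -5.59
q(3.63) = 2.38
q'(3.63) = 1.81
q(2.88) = 1.28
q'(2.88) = 1.13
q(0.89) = 0.81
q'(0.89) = -0.66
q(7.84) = 17.96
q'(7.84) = 5.60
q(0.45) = 1.18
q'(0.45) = -1.06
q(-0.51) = 2.61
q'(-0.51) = -1.92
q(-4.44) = 17.10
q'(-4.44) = -5.46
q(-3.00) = 10.18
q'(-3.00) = -4.16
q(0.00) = 1.75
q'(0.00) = -1.46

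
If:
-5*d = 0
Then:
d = 0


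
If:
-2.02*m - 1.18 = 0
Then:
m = -0.58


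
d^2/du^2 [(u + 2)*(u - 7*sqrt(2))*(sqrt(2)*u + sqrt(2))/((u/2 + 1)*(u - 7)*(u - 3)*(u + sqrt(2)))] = 4*(sqrt(2)*u^6 - 42*u^5 + 3*sqrt(2)*u^5 - 135*sqrt(2)*u^4 + 402*u^4 - 570*u^3 + 339*sqrt(2)*u^3 - 4158*u^2 + 2898*sqrt(2)*u^2 - 13146*sqrt(2)*u + 12684*u - 15148 + 10416*sqrt(2))/(u^9 - 30*u^8 + 3*sqrt(2)*u^8 - 90*sqrt(2)*u^7 + 369*u^7 - 2440*u^6 + 1091*sqrt(2)*u^6 - 6840*sqrt(2)*u^5 + 9801*u^5 - 26790*u^4 + 23595*sqrt(2)*u^4 - 44210*sqrt(2)*u^3 + 54999*u^3 - 79380*u^2 + 43029*sqrt(2)*u^2 - 26460*sqrt(2)*u + 55566*u + 18522*sqrt(2))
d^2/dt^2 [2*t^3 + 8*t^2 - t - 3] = 12*t + 16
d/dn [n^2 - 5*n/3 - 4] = 2*n - 5/3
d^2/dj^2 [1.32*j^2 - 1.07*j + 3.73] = 2.64000000000000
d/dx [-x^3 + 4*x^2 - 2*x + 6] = -3*x^2 + 8*x - 2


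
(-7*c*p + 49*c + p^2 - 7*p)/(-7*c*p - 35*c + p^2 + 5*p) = (p - 7)/(p + 5)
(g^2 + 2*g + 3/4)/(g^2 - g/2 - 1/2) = (g + 3/2)/(g - 1)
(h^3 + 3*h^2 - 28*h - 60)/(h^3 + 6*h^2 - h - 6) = (h^2 - 3*h - 10)/(h^2 - 1)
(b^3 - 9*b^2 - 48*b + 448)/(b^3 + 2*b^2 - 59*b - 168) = (b - 8)/(b + 3)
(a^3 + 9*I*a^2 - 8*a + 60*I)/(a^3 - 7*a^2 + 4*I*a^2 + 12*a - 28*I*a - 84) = (a + 5*I)/(a - 7)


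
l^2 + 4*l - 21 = (l - 3)*(l + 7)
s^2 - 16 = (s - 4)*(s + 4)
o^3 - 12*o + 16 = (o - 2)^2*(o + 4)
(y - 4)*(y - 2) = y^2 - 6*y + 8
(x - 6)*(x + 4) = x^2 - 2*x - 24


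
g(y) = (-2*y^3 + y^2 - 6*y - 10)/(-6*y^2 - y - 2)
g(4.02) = 1.44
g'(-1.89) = 0.59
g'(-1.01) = 2.18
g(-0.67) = 1.23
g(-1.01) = 0.12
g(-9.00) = -3.30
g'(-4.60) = 0.33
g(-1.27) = -0.32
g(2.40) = 1.19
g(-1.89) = -0.85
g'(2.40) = 0.01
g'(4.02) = 0.24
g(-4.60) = -1.88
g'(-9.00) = 0.33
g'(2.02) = -0.14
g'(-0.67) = 4.64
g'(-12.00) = 0.33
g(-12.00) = -4.29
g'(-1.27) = 1.31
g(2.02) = 1.21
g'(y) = (12*y + 1)*(-2*y^3 + y^2 - 6*y - 10)/(-6*y^2 - y - 2)^2 + (-6*y^2 + 2*y - 6)/(-6*y^2 - y - 2) = (12*y^4 + 4*y^3 - 25*y^2 - 124*y + 2)/(36*y^4 + 12*y^3 + 25*y^2 + 4*y + 4)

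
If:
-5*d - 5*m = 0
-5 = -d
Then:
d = 5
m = -5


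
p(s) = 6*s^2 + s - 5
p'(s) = 12*s + 1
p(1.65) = 12.98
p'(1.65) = 20.80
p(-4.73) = 124.51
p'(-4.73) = -55.76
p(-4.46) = 109.89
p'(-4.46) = -52.52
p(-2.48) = 29.42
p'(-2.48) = -28.76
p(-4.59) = 116.82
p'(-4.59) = -54.08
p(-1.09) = 1.04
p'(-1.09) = -12.08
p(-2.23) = 22.61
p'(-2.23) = -25.76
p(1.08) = 3.08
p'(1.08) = 13.96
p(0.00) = -5.00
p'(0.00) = 1.00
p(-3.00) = 46.00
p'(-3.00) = -35.00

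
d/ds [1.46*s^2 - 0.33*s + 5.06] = 2.92*s - 0.33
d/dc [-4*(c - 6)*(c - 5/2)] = 34 - 8*c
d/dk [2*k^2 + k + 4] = 4*k + 1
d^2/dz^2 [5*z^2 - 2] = 10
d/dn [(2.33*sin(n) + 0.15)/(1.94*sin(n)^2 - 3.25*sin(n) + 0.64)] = (-4.5202*sin(n)^2 - 0.582*sin(n) + 1.9787)*cos(n)/(3.7636*sin(n)^4 - 12.61*sin(n)^3 + 13.0457*sin(n)^2 - 4.16*sin(n) + 0.4096)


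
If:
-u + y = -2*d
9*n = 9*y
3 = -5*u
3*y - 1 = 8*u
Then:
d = 1/3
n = -19/15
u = -3/5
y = -19/15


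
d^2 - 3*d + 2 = (d - 2)*(d - 1)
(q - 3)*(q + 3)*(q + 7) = q^3 + 7*q^2 - 9*q - 63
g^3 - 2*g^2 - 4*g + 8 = (g - 2)^2*(g + 2)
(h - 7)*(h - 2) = h^2 - 9*h + 14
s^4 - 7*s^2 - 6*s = s*(s - 3)*(s + 1)*(s + 2)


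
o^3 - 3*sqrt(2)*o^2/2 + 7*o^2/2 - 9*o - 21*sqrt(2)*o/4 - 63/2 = (o + 7/2)*(o - 3*sqrt(2))*(o + 3*sqrt(2)/2)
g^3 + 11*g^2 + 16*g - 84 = (g - 2)*(g + 6)*(g + 7)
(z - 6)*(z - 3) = z^2 - 9*z + 18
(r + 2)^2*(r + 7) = r^3 + 11*r^2 + 32*r + 28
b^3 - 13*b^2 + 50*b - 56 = (b - 7)*(b - 4)*(b - 2)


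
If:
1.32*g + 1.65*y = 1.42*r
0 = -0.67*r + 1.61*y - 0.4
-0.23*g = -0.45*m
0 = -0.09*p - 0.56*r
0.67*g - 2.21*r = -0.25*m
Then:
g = -0.39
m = -0.20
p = 0.87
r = -0.14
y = 0.19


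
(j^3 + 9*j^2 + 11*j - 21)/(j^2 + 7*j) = j + 2 - 3/j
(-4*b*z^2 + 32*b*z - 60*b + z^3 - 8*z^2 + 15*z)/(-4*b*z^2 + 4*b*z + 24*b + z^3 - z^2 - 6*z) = (z - 5)/(z + 2)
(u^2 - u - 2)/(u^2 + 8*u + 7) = (u - 2)/(u + 7)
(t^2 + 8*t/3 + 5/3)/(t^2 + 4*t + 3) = (t + 5/3)/(t + 3)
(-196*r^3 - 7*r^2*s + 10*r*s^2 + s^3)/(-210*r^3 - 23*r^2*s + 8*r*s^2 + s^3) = (28*r^2 - 3*r*s - s^2)/(30*r^2 - r*s - s^2)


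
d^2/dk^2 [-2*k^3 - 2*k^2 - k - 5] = -12*k - 4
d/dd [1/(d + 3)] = -1/(d + 3)^2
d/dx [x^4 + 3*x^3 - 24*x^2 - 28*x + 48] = 4*x^3 + 9*x^2 - 48*x - 28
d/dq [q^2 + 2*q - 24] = 2*q + 2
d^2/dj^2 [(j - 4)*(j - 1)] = 2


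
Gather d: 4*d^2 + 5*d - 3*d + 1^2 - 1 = 4*d^2 + 2*d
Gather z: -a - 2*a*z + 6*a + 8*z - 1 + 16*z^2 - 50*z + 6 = 5*a + 16*z^2 + z*(-2*a - 42) + 5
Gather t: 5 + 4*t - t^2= -t^2 + 4*t + 5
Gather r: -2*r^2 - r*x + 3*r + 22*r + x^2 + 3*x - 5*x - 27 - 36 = -2*r^2 + r*(25 - x) + x^2 - 2*x - 63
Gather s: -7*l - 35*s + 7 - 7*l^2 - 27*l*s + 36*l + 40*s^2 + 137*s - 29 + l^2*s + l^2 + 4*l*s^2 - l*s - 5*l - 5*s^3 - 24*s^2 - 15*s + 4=-6*l^2 + 24*l - 5*s^3 + s^2*(4*l + 16) + s*(l^2 - 28*l + 87) - 18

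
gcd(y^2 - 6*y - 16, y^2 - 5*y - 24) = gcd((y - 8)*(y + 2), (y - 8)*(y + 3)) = y - 8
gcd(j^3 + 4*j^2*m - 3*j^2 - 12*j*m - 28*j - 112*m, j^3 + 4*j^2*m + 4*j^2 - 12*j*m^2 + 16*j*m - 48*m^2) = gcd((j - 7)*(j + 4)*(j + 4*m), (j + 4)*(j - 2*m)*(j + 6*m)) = j + 4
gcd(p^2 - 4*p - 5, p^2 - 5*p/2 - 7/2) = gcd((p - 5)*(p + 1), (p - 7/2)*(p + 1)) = p + 1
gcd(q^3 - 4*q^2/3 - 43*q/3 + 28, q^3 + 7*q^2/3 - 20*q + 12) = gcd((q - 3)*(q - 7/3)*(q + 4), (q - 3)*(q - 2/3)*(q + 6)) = q - 3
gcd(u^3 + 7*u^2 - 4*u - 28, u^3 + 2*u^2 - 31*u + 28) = u + 7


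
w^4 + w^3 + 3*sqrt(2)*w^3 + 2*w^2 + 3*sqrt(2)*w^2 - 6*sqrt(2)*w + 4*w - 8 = (w - 1)*(w + 2)*(w + sqrt(2))*(w + 2*sqrt(2))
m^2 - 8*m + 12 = (m - 6)*(m - 2)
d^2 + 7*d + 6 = (d + 1)*(d + 6)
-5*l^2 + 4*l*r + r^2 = (-l + r)*(5*l + r)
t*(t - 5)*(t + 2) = t^3 - 3*t^2 - 10*t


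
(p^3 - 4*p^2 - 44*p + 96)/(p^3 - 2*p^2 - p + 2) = (p^2 - 2*p - 48)/(p^2 - 1)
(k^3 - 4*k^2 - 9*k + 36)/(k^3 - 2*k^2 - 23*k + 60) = (k + 3)/(k + 5)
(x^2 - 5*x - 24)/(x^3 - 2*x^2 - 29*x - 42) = (x - 8)/(x^2 - 5*x - 14)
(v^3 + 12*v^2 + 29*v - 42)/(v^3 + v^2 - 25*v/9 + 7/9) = 9*(v^2 + 13*v + 42)/(9*v^2 + 18*v - 7)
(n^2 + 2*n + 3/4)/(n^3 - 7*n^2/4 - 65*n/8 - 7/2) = 2*(2*n + 3)/(4*n^2 - 9*n - 28)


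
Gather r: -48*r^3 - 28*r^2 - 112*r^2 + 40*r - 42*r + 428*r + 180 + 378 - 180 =-48*r^3 - 140*r^2 + 426*r + 378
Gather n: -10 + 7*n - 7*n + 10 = 0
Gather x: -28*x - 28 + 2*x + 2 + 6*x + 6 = -20*x - 20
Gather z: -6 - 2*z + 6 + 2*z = 0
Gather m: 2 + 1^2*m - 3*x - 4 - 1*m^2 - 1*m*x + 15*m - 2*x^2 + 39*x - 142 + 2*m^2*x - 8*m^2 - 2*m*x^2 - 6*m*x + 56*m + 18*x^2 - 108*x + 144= m^2*(2*x - 9) + m*(-2*x^2 - 7*x + 72) + 16*x^2 - 72*x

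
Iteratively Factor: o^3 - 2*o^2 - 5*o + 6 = (o - 3)*(o^2 + o - 2) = (o - 3)*(o - 1)*(o + 2)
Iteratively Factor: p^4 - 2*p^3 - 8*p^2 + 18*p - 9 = (p - 3)*(p^3 + p^2 - 5*p + 3) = (p - 3)*(p - 1)*(p^2 + 2*p - 3) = (p - 3)*(p - 1)*(p + 3)*(p - 1)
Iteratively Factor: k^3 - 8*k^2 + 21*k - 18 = (k - 3)*(k^2 - 5*k + 6) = (k - 3)*(k - 2)*(k - 3)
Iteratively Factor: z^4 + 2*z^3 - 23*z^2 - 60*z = (z + 4)*(z^3 - 2*z^2 - 15*z) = (z + 3)*(z + 4)*(z^2 - 5*z) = z*(z + 3)*(z + 4)*(z - 5)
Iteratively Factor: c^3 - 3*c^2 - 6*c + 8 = (c + 2)*(c^2 - 5*c + 4) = (c - 1)*(c + 2)*(c - 4)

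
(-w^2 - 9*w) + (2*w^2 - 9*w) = w^2 - 18*w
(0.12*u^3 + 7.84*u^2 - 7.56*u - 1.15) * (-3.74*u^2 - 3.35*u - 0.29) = -0.4488*u^5 - 29.7236*u^4 + 1.9756*u^3 + 27.3534*u^2 + 6.0449*u + 0.3335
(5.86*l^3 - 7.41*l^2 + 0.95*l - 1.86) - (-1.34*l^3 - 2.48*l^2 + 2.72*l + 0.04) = 7.2*l^3 - 4.93*l^2 - 1.77*l - 1.9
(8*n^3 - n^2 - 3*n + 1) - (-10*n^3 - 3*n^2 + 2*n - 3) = 18*n^3 + 2*n^2 - 5*n + 4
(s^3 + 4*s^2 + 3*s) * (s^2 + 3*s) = s^5 + 7*s^4 + 15*s^3 + 9*s^2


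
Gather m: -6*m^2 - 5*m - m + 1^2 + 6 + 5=-6*m^2 - 6*m + 12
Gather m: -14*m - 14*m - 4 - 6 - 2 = -28*m - 12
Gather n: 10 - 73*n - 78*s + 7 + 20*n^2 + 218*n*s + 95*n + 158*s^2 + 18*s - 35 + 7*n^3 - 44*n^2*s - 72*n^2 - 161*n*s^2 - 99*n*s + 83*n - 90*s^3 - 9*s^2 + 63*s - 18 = 7*n^3 + n^2*(-44*s - 52) + n*(-161*s^2 + 119*s + 105) - 90*s^3 + 149*s^2 + 3*s - 36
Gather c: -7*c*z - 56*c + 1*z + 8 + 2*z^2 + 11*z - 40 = c*(-7*z - 56) + 2*z^2 + 12*z - 32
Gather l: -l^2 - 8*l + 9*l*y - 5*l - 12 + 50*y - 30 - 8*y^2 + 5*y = -l^2 + l*(9*y - 13) - 8*y^2 + 55*y - 42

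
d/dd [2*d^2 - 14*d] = 4*d - 14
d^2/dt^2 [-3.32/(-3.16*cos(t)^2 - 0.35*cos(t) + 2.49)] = (-132.608768*(1 - cos(t)^2)^2 - 11.01576*cos(t)^3 - 171.203436*cos(t)^2 + 19.13814*cos(t) + 185.668344)/(3.16*cos(t)^2 + 0.35*cos(t) - 2.49)^3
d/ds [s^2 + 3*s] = 2*s + 3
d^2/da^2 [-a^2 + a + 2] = -2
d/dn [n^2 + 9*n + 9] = 2*n + 9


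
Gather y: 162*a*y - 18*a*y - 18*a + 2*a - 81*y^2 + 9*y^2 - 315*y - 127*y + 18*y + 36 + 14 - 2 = -16*a - 72*y^2 + y*(144*a - 424) + 48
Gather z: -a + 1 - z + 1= -a - z + 2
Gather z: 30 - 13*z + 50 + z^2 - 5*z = z^2 - 18*z + 80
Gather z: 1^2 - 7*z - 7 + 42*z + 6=35*z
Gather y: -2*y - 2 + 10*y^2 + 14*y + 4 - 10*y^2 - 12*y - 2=0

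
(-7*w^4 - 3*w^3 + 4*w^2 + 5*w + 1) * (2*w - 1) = -14*w^5 + w^4 + 11*w^3 + 6*w^2 - 3*w - 1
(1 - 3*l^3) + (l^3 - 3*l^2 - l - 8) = -2*l^3 - 3*l^2 - l - 7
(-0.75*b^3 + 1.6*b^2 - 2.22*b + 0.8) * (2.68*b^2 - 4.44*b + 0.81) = -2.01*b^5 + 7.618*b^4 - 13.6611*b^3 + 13.2968*b^2 - 5.3502*b + 0.648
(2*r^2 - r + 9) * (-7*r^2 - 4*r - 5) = -14*r^4 - r^3 - 69*r^2 - 31*r - 45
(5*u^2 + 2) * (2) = 10*u^2 + 4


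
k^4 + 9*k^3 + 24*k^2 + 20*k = k*(k + 2)^2*(k + 5)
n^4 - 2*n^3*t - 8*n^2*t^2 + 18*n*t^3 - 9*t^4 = (n - 3*t)*(n - t)^2*(n + 3*t)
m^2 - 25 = (m - 5)*(m + 5)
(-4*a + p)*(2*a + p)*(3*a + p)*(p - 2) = -24*a^3*p + 48*a^3 - 14*a^2*p^2 + 28*a^2*p + a*p^3 - 2*a*p^2 + p^4 - 2*p^3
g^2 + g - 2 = (g - 1)*(g + 2)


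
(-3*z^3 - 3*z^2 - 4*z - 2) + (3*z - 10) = -3*z^3 - 3*z^2 - z - 12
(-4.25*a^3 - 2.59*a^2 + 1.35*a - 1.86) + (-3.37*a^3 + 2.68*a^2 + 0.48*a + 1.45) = -7.62*a^3 + 0.0900000000000003*a^2 + 1.83*a - 0.41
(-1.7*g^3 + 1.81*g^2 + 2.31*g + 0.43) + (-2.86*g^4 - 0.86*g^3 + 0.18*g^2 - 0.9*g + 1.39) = -2.86*g^4 - 2.56*g^3 + 1.99*g^2 + 1.41*g + 1.82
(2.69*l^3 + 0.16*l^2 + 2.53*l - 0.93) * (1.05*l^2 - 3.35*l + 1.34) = 2.8245*l^5 - 8.8435*l^4 + 5.7251*l^3 - 9.2376*l^2 + 6.5057*l - 1.2462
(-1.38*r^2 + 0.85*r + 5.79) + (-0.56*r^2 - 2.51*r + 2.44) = -1.94*r^2 - 1.66*r + 8.23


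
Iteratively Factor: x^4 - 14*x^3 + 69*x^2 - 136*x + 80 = (x - 5)*(x^3 - 9*x^2 + 24*x - 16) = (x - 5)*(x - 4)*(x^2 - 5*x + 4) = (x - 5)*(x - 4)^2*(x - 1)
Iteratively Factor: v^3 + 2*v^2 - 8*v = (v - 2)*(v^2 + 4*v) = (v - 2)*(v + 4)*(v)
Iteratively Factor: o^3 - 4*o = (o + 2)*(o^2 - 2*o) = (o - 2)*(o + 2)*(o)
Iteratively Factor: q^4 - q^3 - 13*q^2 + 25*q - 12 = (q - 1)*(q^3 - 13*q + 12) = (q - 3)*(q - 1)*(q^2 + 3*q - 4) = (q - 3)*(q - 1)^2*(q + 4)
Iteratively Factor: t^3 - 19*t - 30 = (t + 3)*(t^2 - 3*t - 10) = (t + 2)*(t + 3)*(t - 5)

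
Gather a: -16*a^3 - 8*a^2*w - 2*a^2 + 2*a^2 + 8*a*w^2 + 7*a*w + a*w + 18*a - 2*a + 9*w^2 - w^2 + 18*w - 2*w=-16*a^3 - 8*a^2*w + a*(8*w^2 + 8*w + 16) + 8*w^2 + 16*w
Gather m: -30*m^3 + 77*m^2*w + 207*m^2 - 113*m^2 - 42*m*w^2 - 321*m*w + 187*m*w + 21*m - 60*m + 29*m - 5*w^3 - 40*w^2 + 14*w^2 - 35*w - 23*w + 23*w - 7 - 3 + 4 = -30*m^3 + m^2*(77*w + 94) + m*(-42*w^2 - 134*w - 10) - 5*w^3 - 26*w^2 - 35*w - 6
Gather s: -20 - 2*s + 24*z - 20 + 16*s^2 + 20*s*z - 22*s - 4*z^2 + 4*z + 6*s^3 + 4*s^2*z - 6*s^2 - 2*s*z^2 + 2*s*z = 6*s^3 + s^2*(4*z + 10) + s*(-2*z^2 + 22*z - 24) - 4*z^2 + 28*z - 40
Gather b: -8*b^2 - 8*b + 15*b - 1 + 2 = -8*b^2 + 7*b + 1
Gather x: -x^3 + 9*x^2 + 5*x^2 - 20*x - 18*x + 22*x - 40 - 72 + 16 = -x^3 + 14*x^2 - 16*x - 96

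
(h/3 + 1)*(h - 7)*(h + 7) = h^3/3 + h^2 - 49*h/3 - 49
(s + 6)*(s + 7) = s^2 + 13*s + 42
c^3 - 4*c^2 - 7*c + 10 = (c - 5)*(c - 1)*(c + 2)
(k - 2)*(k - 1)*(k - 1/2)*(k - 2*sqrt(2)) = k^4 - 7*k^3/2 - 2*sqrt(2)*k^3 + 7*k^2/2 + 7*sqrt(2)*k^2 - 7*sqrt(2)*k - k + 2*sqrt(2)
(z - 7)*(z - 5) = z^2 - 12*z + 35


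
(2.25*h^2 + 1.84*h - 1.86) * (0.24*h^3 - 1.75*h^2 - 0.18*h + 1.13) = 0.54*h^5 - 3.4959*h^4 - 4.0714*h^3 + 5.4663*h^2 + 2.414*h - 2.1018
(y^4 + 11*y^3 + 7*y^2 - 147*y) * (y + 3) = y^5 + 14*y^4 + 40*y^3 - 126*y^2 - 441*y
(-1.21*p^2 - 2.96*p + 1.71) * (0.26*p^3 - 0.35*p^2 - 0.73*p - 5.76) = -0.3146*p^5 - 0.3461*p^4 + 2.3639*p^3 + 8.5319*p^2 + 15.8013*p - 9.8496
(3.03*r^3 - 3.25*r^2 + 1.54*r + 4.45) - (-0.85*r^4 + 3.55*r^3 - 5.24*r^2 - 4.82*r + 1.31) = 0.85*r^4 - 0.52*r^3 + 1.99*r^2 + 6.36*r + 3.14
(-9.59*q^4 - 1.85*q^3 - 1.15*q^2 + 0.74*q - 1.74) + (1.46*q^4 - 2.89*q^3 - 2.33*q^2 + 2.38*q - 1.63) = -8.13*q^4 - 4.74*q^3 - 3.48*q^2 + 3.12*q - 3.37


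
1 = 1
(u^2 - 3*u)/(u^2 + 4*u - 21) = u/(u + 7)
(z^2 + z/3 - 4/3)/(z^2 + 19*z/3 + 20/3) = (z - 1)/(z + 5)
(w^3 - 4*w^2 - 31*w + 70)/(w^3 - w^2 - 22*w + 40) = (w - 7)/(w - 4)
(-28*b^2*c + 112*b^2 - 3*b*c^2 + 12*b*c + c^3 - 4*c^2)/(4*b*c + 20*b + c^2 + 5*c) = (-7*b*c + 28*b + c^2 - 4*c)/(c + 5)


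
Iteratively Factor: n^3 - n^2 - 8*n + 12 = (n - 2)*(n^2 + n - 6) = (n - 2)^2*(n + 3)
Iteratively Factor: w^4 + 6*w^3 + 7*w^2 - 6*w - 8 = (w - 1)*(w^3 + 7*w^2 + 14*w + 8) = (w - 1)*(w + 4)*(w^2 + 3*w + 2) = (w - 1)*(w + 1)*(w + 4)*(w + 2)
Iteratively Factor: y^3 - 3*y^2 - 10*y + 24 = (y + 3)*(y^2 - 6*y + 8) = (y - 2)*(y + 3)*(y - 4)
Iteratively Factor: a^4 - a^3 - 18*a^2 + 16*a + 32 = (a - 4)*(a^3 + 3*a^2 - 6*a - 8) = (a - 4)*(a - 2)*(a^2 + 5*a + 4) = (a - 4)*(a - 2)*(a + 4)*(a + 1)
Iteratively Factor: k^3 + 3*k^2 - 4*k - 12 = (k + 2)*(k^2 + k - 6) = (k - 2)*(k + 2)*(k + 3)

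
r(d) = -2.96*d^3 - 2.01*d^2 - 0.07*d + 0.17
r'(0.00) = -0.07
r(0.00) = 0.17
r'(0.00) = -0.07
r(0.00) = 0.17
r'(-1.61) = -16.62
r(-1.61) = 7.43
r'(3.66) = -133.74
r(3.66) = -172.13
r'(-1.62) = -16.86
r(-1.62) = 7.59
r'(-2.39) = -41.19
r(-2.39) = 29.27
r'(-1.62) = -16.86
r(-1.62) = 7.59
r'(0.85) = -9.90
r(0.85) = -3.16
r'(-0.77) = -2.24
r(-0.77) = 0.38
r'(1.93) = -40.91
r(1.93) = -28.73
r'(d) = -8.88*d^2 - 4.02*d - 0.07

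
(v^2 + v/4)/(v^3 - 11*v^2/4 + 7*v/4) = (4*v + 1)/(4*v^2 - 11*v + 7)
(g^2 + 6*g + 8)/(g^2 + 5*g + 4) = (g + 2)/(g + 1)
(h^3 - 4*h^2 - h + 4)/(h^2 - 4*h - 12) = (-h^3 + 4*h^2 + h - 4)/(-h^2 + 4*h + 12)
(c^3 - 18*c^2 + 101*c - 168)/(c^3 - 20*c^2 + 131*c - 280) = (c - 3)/(c - 5)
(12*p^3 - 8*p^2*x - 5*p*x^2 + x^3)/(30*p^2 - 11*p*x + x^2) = (-2*p^2 + p*x + x^2)/(-5*p + x)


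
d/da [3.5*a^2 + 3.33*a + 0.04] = 7.0*a + 3.33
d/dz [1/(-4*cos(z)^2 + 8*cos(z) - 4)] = -sin(z)/(2*(cos(z) - 1)^3)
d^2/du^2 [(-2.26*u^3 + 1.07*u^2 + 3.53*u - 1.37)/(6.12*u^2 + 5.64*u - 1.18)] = (-2.27373675443232e-13*u^5 + 14.1410879999999*u^3 - 171.267984*u^2 - 149.655552*u - 56.98004)/(229.220928*u^6 + 633.728448*u^5 + 451.43568*u^4 - 64.9728*u^3 - 87.04152*u^2 + 23.559408*u - 1.643032)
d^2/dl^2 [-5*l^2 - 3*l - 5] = -10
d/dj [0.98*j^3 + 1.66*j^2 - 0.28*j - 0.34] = 2.94*j^2 + 3.32*j - 0.28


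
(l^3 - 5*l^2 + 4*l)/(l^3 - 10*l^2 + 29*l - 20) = l/(l - 5)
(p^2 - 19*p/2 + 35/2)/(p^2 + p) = (2*p^2 - 19*p + 35)/(2*p*(p + 1))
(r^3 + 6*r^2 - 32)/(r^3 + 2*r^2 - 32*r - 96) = (r - 2)/(r - 6)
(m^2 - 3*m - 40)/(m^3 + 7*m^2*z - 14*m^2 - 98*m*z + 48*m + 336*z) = (m + 5)/(m^2 + 7*m*z - 6*m - 42*z)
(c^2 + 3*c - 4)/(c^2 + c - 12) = (c - 1)/(c - 3)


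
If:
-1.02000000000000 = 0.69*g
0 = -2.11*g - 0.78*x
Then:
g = -1.48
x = 4.00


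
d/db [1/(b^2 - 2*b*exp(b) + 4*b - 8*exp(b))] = 2*(b*exp(b) - b + 5*exp(b) - 2)/(b^2 - 2*b*exp(b) + 4*b - 8*exp(b))^2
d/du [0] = 0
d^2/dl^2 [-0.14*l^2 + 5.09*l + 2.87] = -0.280000000000000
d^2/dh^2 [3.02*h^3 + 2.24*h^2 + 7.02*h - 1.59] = 18.12*h + 4.48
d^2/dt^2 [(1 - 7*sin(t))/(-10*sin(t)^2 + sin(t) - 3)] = (-700*sin(t)^5 + 330*sin(t)^4 + 2630*sin(t)^3 - 740*sin(t)^2 - 1260*sin(t) + 100)/(10*sin(t)^2 - sin(t) + 3)^3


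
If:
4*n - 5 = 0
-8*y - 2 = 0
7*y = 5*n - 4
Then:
No Solution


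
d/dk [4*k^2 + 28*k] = 8*k + 28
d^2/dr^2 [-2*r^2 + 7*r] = -4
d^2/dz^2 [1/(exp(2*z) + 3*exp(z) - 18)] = (2*(2*exp(z) + 3)^2*exp(z) - (4*exp(z) + 3)*(exp(2*z) + 3*exp(z) - 18))*exp(z)/(exp(2*z) + 3*exp(z) - 18)^3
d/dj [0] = 0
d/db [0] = 0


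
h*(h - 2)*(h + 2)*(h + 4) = h^4 + 4*h^3 - 4*h^2 - 16*h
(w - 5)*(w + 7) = w^2 + 2*w - 35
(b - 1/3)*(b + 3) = b^2 + 8*b/3 - 1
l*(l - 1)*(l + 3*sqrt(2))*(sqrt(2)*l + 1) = sqrt(2)*l^4 - sqrt(2)*l^3 + 7*l^3 - 7*l^2 + 3*sqrt(2)*l^2 - 3*sqrt(2)*l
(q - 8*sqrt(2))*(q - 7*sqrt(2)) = q^2 - 15*sqrt(2)*q + 112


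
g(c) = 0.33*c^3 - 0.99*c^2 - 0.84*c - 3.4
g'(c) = 0.99*c^2 - 1.98*c - 0.84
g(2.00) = -6.40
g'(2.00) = -0.84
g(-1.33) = -4.81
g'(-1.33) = 3.54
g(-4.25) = -43.04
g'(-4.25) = 25.46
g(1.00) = -4.90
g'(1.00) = -1.83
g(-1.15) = -4.25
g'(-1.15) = 2.75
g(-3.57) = -28.03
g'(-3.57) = 18.85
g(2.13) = -6.49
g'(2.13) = -0.57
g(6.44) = 38.27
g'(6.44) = 27.47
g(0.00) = -3.40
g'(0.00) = -0.84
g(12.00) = 414.20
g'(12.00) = 117.96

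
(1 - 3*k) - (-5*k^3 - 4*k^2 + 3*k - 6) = 5*k^3 + 4*k^2 - 6*k + 7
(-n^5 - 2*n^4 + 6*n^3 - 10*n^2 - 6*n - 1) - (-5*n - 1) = -n^5 - 2*n^4 + 6*n^3 - 10*n^2 - n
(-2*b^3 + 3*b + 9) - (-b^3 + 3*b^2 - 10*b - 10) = -b^3 - 3*b^2 + 13*b + 19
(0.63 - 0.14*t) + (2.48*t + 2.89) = 2.34*t + 3.52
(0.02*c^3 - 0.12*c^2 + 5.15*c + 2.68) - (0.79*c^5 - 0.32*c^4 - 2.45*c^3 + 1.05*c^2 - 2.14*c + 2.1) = -0.79*c^5 + 0.32*c^4 + 2.47*c^3 - 1.17*c^2 + 7.29*c + 0.58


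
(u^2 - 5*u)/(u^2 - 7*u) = (u - 5)/(u - 7)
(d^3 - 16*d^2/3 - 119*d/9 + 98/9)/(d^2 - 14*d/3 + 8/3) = (3*d^2 - 14*d - 49)/(3*(d - 4))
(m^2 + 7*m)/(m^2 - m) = (m + 7)/(m - 1)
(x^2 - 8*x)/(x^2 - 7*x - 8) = x/(x + 1)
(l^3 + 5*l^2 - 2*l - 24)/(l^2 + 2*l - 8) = l + 3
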